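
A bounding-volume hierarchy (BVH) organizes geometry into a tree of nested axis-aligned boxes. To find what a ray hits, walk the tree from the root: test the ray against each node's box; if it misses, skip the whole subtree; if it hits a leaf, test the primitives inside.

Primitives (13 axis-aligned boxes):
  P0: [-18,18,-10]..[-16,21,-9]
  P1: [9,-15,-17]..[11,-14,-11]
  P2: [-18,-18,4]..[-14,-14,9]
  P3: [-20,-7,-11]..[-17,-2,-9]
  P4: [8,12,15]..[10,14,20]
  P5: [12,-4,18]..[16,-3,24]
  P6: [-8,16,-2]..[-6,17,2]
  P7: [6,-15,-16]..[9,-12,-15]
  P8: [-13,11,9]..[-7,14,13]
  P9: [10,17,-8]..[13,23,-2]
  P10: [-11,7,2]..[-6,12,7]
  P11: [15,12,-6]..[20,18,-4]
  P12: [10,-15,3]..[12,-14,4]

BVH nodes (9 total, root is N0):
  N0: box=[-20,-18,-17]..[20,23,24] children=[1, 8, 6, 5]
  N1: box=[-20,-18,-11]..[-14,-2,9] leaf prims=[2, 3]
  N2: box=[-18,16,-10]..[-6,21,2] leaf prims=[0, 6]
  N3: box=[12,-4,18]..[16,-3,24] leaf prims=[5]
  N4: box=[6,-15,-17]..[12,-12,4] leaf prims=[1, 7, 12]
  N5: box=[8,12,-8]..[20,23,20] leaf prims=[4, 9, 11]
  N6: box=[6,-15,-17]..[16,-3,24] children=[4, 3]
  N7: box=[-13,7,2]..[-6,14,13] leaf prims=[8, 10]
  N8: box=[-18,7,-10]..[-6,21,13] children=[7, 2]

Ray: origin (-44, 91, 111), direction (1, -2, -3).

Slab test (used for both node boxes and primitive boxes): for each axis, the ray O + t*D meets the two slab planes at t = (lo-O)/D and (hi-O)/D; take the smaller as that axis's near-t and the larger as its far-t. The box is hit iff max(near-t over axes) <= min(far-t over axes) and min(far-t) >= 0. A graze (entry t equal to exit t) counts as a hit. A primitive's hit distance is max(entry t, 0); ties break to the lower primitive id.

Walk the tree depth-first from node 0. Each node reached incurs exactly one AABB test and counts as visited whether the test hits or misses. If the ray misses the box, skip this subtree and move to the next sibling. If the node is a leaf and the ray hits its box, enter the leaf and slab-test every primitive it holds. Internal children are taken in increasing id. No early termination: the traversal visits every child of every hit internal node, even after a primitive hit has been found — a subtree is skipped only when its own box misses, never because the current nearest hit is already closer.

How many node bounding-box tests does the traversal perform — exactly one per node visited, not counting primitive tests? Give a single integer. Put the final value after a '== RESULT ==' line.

Trace the traversal:
N0 x:[24,64] y:[34,109/2] z:[29,128/3] -> hit [34,128/3], descend [1, 5, 6, 8]
  N1 x:[24,30] y:[93/2,109/2] z:[34,122/3] -> miss, prune
  N5 x:[52,64] y:[34,79/2] z:[91/3,119/3] -> miss, prune
  N6 x:[50,60] y:[47,53] z:[29,128/3] -> miss, prune
  N8 x:[26,38] y:[35,42] z:[98/3,121/3] -> hit [35,38], descend [2, 7]
    N2 x:[26,38] y:[35,75/2] z:[109/3,121/3] -> hit [109/3,75/2] leaf, test {P0(miss), P6@t=37}
    N7 x:[31,38] y:[77/2,42] z:[98/3,109/3] -> miss, prune

Summary -> nodes [0, 1, 5, 6, 8, 2, 7]; box-tests=7; leaf-entries=1; first=P6

== RESULT ==
7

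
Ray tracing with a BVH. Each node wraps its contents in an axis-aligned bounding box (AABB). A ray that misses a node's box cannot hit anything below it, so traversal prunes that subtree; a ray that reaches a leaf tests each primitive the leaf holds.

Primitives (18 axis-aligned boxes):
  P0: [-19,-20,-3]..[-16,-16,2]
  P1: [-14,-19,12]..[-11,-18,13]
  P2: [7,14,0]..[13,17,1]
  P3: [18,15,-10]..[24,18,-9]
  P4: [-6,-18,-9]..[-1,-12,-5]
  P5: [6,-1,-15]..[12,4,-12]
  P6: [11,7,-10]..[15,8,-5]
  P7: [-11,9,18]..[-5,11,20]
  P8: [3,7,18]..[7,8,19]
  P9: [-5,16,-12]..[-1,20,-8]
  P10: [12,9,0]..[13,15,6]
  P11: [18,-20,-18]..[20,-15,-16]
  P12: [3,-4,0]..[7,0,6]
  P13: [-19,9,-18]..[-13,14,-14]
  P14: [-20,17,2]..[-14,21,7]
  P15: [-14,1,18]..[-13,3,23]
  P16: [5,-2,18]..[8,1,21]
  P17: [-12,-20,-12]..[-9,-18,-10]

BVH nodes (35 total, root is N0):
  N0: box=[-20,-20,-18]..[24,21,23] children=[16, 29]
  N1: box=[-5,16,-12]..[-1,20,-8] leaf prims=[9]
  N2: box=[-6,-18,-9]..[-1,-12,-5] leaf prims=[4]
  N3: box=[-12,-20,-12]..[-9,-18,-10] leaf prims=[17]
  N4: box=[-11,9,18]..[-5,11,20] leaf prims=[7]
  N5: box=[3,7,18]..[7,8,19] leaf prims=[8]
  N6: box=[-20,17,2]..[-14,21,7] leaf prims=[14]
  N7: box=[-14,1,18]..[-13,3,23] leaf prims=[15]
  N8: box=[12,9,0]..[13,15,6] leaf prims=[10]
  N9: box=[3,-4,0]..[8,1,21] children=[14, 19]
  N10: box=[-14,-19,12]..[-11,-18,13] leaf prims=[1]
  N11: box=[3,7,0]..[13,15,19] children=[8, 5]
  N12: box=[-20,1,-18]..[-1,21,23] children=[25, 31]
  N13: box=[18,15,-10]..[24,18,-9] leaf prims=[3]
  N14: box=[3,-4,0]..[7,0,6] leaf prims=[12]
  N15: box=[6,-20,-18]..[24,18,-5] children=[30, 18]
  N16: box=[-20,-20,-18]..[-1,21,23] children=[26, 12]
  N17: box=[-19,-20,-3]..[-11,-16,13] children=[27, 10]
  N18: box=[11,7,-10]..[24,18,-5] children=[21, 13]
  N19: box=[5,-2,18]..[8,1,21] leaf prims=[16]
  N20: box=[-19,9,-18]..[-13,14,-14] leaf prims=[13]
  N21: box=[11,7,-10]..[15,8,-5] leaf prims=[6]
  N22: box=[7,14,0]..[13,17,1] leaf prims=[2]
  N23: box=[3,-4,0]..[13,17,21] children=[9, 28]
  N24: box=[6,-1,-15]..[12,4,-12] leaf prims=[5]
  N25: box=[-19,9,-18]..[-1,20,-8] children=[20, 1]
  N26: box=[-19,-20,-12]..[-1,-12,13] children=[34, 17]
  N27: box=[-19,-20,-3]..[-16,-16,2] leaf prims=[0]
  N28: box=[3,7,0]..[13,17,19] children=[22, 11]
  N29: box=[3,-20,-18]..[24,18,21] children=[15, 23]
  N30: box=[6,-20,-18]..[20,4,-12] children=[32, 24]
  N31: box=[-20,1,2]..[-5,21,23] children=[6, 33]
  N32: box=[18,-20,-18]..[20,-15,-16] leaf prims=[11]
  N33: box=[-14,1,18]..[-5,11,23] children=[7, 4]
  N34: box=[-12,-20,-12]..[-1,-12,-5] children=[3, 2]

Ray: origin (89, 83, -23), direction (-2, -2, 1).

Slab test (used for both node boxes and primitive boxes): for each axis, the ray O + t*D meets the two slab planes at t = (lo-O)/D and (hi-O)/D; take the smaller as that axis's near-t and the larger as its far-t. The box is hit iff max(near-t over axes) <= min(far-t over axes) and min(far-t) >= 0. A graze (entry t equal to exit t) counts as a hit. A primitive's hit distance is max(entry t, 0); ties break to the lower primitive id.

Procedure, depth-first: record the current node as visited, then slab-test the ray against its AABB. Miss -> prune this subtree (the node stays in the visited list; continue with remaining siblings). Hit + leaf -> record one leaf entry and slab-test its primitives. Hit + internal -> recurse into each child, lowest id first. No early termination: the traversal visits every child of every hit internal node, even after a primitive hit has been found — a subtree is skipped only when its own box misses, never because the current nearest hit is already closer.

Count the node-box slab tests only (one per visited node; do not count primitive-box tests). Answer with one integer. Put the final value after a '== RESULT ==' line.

Walk:
N0 x:[65/2,109/2] y:[31,103/2] z:[5,46] -> hit [65/2,46], descend [16, 29]
  N16 x:[45,109/2] y:[31,103/2] z:[5,46] -> hit [45,46], descend [12, 26]
    N12 x:[45,109/2] y:[31,41] z:[5,46] -> miss, prune
    N26 x:[45,54] y:[95/2,103/2] z:[11,36] -> miss, prune
  N29 x:[65/2,43] y:[65/2,103/2] z:[5,44] -> hit [65/2,43], descend [15, 23]
    N15 x:[65/2,83/2] y:[65/2,103/2] z:[5,18] -> miss, prune
    N23 x:[38,43] y:[33,87/2] z:[23,44] -> hit [38,43], descend [9, 28]
      N9 x:[81/2,43] y:[41,87/2] z:[23,44] -> hit [41,43], descend [14, 19]
        N14 x:[41,43] y:[83/2,87/2] z:[23,29] -> miss, prune
        N19 x:[81/2,42] y:[41,85/2] z:[41,44] -> hit [41,42] leaf, test {P16@t=41}
      N28 x:[38,43] y:[33,38] z:[23,42] -> hit [38,38], descend [11, 22]
        N11 x:[38,43] y:[34,38] z:[23,42] -> hit [38,38], descend [5, 8]
          N5 x:[41,43] y:[75/2,38] z:[41,42] -> miss, prune
          N8 x:[38,77/2] y:[34,37] z:[23,29] -> miss, prune
        N22 x:[38,41] y:[33,69/2] z:[23,24] -> miss, prune

Summary -> nodes [0, 16, 12, 26, 29, 15, 23, 9, 14, 19, 28, 11, 5, 8, 22]; box-tests=15; leaf-entries=1; first=P16

== RESULT ==
15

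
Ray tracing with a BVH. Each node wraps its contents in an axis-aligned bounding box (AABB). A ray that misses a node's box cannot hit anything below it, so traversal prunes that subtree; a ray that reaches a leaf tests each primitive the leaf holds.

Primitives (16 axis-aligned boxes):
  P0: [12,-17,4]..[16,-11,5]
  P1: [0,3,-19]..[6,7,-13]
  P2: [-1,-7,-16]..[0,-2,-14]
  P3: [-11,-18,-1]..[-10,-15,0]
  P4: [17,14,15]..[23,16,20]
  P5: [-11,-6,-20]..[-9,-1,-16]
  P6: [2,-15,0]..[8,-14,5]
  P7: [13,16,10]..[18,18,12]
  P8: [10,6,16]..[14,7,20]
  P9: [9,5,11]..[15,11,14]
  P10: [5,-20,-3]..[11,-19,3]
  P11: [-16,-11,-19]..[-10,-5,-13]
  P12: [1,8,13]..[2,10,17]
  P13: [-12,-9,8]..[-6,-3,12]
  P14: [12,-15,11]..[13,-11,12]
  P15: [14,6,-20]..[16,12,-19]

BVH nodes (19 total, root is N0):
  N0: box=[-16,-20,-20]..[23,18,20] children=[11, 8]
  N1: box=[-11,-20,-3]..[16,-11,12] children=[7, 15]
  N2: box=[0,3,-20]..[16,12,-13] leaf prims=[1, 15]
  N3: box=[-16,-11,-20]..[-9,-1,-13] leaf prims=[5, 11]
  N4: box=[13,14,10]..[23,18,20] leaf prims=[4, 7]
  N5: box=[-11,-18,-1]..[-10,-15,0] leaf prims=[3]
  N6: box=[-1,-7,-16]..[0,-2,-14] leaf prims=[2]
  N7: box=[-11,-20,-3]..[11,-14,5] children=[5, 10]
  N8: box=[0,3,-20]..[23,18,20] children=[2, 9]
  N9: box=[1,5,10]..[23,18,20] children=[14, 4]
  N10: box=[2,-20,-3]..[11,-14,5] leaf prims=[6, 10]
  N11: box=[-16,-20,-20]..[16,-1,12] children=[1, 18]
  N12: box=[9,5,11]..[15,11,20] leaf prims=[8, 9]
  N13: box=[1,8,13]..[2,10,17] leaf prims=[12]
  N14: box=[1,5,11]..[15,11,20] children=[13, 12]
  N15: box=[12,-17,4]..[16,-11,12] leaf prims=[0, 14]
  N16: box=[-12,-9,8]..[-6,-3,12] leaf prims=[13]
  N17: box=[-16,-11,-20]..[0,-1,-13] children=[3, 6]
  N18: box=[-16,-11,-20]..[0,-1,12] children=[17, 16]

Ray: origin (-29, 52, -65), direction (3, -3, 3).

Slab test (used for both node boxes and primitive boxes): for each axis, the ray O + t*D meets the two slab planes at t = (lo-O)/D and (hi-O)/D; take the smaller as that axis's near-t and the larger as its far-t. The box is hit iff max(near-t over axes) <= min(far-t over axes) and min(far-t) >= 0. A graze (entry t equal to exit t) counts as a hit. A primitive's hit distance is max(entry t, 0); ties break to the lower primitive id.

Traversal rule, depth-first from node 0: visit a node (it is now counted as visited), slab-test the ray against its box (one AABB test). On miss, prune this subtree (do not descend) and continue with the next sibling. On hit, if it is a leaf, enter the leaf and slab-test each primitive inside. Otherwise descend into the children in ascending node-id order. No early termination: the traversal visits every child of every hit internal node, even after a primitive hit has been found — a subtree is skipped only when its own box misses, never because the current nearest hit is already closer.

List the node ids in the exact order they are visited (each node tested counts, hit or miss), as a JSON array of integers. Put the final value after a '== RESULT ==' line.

Walk:
N0 x:[13/3,52/3] y:[34/3,24] z:[15,85/3] -> hit [15,52/3], descend [8, 11]
  N8 x:[29/3,52/3] y:[34/3,49/3] z:[15,85/3] -> hit [15,49/3], descend [2, 9]
    N2 x:[29/3,15] y:[40/3,49/3] z:[15,52/3] -> hit [15,15] leaf, test {P1(miss), P15@t=15}
    N9 x:[10,52/3] y:[34/3,47/3] z:[25,85/3] -> miss, prune
  N11 x:[13/3,15] y:[53/3,24] z:[15,77/3] -> miss, prune

Summary -> nodes [0, 8, 2, 9, 11]; box-tests=5; leaf-entries=1; first=P15

== RESULT ==
[0, 8, 2, 9, 11]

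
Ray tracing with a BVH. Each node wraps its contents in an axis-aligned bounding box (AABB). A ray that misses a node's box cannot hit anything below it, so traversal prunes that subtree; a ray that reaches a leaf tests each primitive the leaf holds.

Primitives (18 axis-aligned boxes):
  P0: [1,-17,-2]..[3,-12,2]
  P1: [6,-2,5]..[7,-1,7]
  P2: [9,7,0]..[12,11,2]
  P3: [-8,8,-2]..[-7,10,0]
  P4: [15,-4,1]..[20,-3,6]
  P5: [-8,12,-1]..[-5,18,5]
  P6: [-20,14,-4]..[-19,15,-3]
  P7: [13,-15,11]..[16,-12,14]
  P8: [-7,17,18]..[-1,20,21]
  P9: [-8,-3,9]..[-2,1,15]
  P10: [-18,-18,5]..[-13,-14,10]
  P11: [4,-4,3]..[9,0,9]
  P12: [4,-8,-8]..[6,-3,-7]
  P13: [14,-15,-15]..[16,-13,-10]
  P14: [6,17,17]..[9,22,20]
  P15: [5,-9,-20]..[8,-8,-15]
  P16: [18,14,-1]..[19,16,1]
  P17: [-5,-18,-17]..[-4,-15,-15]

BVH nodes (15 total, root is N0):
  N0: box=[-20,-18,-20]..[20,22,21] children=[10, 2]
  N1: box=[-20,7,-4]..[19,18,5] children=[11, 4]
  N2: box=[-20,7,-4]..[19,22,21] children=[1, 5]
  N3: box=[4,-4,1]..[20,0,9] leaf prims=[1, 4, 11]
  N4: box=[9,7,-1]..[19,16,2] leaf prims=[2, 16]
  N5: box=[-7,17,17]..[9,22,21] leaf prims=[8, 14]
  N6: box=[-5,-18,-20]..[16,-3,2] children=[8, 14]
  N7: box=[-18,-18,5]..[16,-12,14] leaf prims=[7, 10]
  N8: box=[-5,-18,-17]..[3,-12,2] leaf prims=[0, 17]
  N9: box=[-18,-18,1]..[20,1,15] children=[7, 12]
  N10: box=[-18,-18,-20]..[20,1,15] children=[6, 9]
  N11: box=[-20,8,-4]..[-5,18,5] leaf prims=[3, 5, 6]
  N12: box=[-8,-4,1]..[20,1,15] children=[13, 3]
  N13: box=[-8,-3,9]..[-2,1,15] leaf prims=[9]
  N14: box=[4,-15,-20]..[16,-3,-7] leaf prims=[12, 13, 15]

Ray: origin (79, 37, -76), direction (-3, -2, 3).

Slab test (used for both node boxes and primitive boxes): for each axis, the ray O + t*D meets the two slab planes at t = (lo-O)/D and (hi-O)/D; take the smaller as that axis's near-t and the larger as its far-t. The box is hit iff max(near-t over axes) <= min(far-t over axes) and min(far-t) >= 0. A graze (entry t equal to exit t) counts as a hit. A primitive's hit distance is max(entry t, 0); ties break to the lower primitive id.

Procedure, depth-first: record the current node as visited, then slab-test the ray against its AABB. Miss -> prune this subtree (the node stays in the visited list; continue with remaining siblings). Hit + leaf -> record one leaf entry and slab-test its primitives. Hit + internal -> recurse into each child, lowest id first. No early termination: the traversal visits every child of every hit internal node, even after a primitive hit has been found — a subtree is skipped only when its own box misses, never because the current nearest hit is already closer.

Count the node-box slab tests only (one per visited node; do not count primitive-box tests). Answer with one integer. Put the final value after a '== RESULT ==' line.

Trace the traversal:
N0 x:[59/3,33] y:[15/2,55/2] z:[56/3,97/3] -> hit [59/3,55/2], descend [2, 10]
  N2 x:[20,33] y:[15/2,15] z:[24,97/3] -> miss, prune
  N10 x:[59/3,97/3] y:[18,55/2] z:[56/3,91/3] -> hit [59/3,55/2], descend [6, 9]
    N6 x:[21,28] y:[20,55/2] z:[56/3,26] -> hit [21,26], descend [8, 14]
      N8 x:[76/3,28] y:[49/2,55/2] z:[59/3,26] -> hit [76/3,26] leaf, test {P0@t=76/3, P17(miss)}
      N14 x:[21,25] y:[20,26] z:[56/3,23] -> hit [21,23] leaf, test {P12(miss), P13(miss), P15(miss)}
    N9 x:[59/3,97/3] y:[18,55/2] z:[77/3,91/3] -> hit [77/3,55/2], descend [7, 12]
      N7 x:[21,97/3] y:[49/2,55/2] z:[27,30] -> hit [27,55/2] leaf, test {P7(miss), P10(miss)}
      N12 x:[59/3,29] y:[18,41/2] z:[77/3,91/3] -> miss, prune

order=[0, 2, 10, 6, 8, 14, 9, 7, 12]  |boxes|=9  |leaves|=3  hit=P0

== RESULT ==
9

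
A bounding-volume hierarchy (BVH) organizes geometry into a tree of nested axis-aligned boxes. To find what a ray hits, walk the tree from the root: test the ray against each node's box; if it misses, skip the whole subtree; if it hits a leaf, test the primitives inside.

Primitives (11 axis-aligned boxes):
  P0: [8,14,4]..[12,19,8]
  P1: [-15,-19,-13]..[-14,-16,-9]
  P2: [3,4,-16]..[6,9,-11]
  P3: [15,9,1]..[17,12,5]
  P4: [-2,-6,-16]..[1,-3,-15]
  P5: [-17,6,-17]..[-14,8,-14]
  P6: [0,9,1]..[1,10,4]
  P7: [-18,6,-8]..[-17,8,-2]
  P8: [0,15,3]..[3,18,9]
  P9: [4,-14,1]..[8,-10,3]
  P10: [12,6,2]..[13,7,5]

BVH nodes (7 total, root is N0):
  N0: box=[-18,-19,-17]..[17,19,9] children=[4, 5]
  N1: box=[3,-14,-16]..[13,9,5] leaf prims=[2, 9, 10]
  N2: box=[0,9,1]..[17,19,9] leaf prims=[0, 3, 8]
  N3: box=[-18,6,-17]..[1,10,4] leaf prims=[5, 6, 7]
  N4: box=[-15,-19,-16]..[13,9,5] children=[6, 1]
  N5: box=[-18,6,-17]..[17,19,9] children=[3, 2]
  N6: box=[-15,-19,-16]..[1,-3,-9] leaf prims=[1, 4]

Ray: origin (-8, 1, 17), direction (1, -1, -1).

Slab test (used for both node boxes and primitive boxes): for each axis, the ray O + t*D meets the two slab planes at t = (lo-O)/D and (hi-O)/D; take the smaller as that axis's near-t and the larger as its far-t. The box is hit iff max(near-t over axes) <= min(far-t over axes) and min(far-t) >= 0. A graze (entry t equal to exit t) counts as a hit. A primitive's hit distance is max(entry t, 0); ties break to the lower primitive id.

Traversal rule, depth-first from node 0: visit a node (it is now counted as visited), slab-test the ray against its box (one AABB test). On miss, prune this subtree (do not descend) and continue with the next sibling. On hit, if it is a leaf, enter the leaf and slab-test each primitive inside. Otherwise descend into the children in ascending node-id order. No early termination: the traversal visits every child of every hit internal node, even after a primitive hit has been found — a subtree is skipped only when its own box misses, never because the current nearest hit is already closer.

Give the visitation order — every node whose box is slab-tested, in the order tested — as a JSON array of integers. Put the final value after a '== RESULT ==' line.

Trace the traversal:
N0 x:[-10,25] y:[-18,20] z:[8,34] -> hit [8,20], descend [4, 5]
  N4 x:[-7,21] y:[-8,20] z:[12,33] -> hit [12,20], descend [1, 6]
    N1 x:[11,21] y:[-8,15] z:[12,33] -> hit [12,15] leaf, test {P2(miss), P9@t=14, P10(miss)}
    N6 x:[-7,9] y:[4,20] z:[26,33] -> miss, prune
  N5 x:[-10,25] y:[-18,-5] z:[8,34] -> miss, prune

order=[0, 4, 1, 6, 5]  |boxes|=5  |leaves|=1  hit=P9

== RESULT ==
[0, 4, 1, 6, 5]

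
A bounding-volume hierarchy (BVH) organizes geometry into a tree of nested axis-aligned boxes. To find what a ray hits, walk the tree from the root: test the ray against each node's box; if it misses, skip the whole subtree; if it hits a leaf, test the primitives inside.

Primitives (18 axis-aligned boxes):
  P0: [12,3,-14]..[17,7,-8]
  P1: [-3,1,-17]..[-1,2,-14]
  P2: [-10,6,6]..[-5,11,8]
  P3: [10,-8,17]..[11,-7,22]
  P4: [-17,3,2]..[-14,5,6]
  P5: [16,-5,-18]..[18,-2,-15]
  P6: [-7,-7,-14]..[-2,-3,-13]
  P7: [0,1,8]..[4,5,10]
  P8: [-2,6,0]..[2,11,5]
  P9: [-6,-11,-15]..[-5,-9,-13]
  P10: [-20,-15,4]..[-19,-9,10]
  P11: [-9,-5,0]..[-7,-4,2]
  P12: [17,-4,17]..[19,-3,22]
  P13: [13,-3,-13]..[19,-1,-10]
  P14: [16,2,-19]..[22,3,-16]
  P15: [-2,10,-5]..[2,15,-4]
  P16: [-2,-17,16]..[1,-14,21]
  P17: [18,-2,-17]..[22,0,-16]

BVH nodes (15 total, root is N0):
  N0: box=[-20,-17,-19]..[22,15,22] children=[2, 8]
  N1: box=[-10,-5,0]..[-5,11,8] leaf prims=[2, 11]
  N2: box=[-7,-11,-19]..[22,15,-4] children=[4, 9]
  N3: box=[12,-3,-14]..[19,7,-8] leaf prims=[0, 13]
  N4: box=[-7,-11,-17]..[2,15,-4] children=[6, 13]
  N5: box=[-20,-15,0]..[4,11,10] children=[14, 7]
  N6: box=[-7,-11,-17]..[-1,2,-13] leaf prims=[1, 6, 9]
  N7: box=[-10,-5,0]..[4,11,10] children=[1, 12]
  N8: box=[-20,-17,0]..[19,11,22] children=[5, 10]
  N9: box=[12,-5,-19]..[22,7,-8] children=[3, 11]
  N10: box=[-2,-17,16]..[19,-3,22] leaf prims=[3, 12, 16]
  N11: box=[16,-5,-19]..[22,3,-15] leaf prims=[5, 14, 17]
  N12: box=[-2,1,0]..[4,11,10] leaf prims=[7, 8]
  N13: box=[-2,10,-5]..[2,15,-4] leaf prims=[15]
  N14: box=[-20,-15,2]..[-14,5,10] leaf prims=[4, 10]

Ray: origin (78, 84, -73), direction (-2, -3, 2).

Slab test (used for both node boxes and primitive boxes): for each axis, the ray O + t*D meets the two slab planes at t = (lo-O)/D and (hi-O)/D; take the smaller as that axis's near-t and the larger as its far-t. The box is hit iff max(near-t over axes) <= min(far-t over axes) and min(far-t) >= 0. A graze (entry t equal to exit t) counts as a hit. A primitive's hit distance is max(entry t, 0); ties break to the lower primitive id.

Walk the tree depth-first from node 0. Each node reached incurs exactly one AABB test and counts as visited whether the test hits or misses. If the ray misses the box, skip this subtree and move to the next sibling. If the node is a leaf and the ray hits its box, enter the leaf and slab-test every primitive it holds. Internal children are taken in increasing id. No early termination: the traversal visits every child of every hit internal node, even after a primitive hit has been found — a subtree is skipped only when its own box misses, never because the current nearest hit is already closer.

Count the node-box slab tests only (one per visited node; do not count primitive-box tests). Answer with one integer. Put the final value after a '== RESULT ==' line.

Walk:
N0 x:[28,49] y:[23,101/3] z:[27,95/2] -> hit [28,101/3], descend [2, 8]
  N2 x:[28,85/2] y:[23,95/3] z:[27,69/2] -> hit [28,95/3], descend [4, 9]
    N4 x:[38,85/2] y:[23,95/3] z:[28,69/2] -> miss, prune
    N9 x:[28,33] y:[77/3,89/3] z:[27,65/2] -> hit [28,89/3], descend [3, 11]
      N3 x:[59/2,33] y:[77/3,29] z:[59/2,65/2] -> miss, prune
      N11 x:[28,31] y:[27,89/3] z:[27,29] -> hit [28,29] leaf, test {P5(miss), P14(miss), P17@t=28}
  N8 x:[59/2,49] y:[73/3,101/3] z:[73/2,95/2] -> miss, prune

order=[0, 2, 4, 9, 3, 11, 8]  |boxes|=7  |leaves|=1  hit=P17

== RESULT ==
7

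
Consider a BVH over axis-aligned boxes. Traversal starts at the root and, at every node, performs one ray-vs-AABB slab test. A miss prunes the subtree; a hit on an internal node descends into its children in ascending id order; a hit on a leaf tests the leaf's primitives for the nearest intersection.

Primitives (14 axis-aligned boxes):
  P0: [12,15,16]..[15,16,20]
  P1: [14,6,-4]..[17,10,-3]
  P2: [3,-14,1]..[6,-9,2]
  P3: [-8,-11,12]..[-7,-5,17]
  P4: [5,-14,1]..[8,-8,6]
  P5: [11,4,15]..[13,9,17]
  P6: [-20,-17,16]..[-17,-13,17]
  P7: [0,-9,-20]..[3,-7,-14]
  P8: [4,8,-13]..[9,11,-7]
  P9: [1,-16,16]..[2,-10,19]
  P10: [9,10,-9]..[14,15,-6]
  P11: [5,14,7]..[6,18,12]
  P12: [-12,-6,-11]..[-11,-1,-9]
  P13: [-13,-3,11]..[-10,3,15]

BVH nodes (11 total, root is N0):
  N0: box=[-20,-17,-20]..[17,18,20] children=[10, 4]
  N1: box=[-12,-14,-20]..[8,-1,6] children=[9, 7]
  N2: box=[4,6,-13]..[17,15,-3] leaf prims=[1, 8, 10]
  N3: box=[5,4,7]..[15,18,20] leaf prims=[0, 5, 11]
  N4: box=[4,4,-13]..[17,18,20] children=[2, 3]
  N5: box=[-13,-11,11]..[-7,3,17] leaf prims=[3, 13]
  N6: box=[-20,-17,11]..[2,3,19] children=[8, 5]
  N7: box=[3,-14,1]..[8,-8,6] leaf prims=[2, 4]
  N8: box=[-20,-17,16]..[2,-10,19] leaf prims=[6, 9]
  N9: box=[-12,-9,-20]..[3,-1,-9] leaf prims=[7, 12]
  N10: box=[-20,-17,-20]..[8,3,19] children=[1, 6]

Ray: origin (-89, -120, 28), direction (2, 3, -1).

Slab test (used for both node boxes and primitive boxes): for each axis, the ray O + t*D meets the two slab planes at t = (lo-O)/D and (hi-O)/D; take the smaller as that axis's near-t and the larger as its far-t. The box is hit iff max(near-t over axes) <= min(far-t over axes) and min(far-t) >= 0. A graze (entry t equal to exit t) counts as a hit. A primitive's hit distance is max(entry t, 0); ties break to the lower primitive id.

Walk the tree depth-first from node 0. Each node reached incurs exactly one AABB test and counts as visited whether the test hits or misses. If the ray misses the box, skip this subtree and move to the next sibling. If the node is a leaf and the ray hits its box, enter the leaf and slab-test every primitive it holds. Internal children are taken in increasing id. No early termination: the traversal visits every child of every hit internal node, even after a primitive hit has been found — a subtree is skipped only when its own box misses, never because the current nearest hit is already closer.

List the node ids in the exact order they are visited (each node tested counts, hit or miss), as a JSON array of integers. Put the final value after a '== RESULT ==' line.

Walk:
N0 x:[69/2,53] y:[103/3,46] z:[8,48] -> hit [69/2,46], descend [4, 10]
  N4 x:[93/2,53] y:[124/3,46] z:[8,41] -> miss, prune
  N10 x:[69/2,97/2] y:[103/3,41] z:[9,48] -> hit [69/2,41], descend [1, 6]
    N1 x:[77/2,97/2] y:[106/3,119/3] z:[22,48] -> hit [77/2,119/3], descend [7, 9]
      N7 x:[46,97/2] y:[106/3,112/3] z:[22,27] -> miss, prune
      N9 x:[77/2,46] y:[37,119/3] z:[37,48] -> hit [77/2,119/3] leaf, test {P7(miss), P12@t=77/2}
    N6 x:[69/2,91/2] y:[103/3,41] z:[9,17] -> miss, prune

7 AABB tests over nodes [0, 4, 10, 1, 7, 9, 6]; 1 leaf entered; closest P12.

== RESULT ==
[0, 4, 10, 1, 7, 9, 6]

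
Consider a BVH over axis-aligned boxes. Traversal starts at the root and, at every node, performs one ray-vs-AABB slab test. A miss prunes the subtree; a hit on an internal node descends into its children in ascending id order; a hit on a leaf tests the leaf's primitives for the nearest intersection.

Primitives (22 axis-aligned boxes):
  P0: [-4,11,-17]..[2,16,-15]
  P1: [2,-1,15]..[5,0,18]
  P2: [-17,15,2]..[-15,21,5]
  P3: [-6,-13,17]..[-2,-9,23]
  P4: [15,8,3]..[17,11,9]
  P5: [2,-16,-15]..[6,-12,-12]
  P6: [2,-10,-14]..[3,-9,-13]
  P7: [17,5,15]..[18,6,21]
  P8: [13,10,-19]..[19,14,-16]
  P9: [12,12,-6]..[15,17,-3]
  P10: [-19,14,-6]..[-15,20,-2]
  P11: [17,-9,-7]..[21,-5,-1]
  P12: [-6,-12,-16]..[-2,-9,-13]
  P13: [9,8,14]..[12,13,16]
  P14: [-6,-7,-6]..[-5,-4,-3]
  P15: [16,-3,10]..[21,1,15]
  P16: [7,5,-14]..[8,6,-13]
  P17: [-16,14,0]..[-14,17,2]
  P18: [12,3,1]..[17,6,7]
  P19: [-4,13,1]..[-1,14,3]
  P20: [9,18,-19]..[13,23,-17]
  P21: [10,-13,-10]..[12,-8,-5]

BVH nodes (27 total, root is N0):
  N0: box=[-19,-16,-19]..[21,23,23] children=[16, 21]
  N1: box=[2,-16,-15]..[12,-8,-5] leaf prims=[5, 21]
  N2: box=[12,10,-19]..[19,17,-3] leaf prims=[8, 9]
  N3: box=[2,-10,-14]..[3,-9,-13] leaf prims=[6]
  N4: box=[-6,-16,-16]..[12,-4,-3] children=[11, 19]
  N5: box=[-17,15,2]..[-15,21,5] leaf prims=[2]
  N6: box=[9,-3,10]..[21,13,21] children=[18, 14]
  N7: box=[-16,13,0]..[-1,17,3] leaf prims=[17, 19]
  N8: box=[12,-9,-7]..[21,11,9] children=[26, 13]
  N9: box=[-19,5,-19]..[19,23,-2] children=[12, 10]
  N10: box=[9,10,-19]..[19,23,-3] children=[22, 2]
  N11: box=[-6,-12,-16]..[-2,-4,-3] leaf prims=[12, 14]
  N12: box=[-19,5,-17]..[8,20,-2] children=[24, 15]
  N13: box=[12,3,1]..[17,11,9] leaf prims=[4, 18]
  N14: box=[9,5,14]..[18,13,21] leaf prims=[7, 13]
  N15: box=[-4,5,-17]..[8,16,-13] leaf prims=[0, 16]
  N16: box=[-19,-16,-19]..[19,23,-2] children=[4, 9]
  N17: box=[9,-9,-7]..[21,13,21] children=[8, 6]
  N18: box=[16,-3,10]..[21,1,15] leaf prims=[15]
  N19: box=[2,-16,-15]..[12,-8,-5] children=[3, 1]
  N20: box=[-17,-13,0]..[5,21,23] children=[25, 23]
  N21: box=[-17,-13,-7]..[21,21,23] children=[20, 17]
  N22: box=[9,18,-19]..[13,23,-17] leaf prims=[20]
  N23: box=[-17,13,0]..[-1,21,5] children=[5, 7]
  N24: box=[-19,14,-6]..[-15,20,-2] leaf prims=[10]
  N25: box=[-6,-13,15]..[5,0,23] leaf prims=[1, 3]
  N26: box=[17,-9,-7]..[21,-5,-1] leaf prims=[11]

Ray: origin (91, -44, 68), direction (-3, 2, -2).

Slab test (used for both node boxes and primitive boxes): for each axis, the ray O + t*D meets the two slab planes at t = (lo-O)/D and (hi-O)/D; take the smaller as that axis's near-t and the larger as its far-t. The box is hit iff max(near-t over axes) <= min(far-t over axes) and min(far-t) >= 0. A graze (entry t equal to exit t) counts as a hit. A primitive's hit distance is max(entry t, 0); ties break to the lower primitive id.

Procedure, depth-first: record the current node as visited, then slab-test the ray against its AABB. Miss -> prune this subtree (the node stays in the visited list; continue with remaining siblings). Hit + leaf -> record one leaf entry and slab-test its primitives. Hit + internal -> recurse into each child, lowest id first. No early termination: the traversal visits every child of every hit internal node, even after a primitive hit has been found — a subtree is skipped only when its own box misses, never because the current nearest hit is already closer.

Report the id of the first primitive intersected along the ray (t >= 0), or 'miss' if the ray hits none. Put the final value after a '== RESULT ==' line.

Traverse from the root:
N0 x:[70/3,110/3] y:[14,67/2] z:[45/2,87/2] -> hit [70/3,67/2], descend [16, 21]
  N16 x:[24,110/3] y:[14,67/2] z:[35,87/2] -> miss, prune
  N21 x:[70/3,36] y:[31/2,65/2] z:[45/2,75/2] -> hit [70/3,65/2], descend [17, 20]
    N17 x:[70/3,82/3] y:[35/2,57/2] z:[47/2,75/2] -> hit [47/2,82/3], descend [6, 8]
      N6 x:[70/3,82/3] y:[41/2,57/2] z:[47/2,29] -> hit [47/2,82/3], descend [14, 18]
        N14 x:[73/3,82/3] y:[49/2,57/2] z:[47/2,27] -> hit [49/2,27] leaf, test {P7@t=49/2, P13@t=79/3}
        N18 x:[70/3,25] y:[41/2,45/2] z:[53/2,29] -> miss, prune
      N8 x:[70/3,79/3] y:[35/2,55/2] z:[59/2,75/2] -> miss, prune
    N20 x:[86/3,36] y:[31/2,65/2] z:[45/2,34] -> hit [86/3,65/2], descend [23, 25]
      N23 x:[92/3,36] y:[57/2,65/2] z:[63/2,34] -> hit [63/2,65/2], descend [5, 7]
        N5 x:[106/3,36] y:[59/2,65/2] z:[63/2,33] -> miss, prune
        N7 x:[92/3,107/3] y:[57/2,61/2] z:[65/2,34] -> miss, prune
      N25 x:[86/3,97/3] y:[31/2,22] z:[45/2,53/2] -> miss, prune

order=[0, 16, 21, 17, 6, 14, 18, 8, 20, 23, 5, 7, 25]  |boxes|=13  |leaves|=1  hit=P7

== RESULT ==
7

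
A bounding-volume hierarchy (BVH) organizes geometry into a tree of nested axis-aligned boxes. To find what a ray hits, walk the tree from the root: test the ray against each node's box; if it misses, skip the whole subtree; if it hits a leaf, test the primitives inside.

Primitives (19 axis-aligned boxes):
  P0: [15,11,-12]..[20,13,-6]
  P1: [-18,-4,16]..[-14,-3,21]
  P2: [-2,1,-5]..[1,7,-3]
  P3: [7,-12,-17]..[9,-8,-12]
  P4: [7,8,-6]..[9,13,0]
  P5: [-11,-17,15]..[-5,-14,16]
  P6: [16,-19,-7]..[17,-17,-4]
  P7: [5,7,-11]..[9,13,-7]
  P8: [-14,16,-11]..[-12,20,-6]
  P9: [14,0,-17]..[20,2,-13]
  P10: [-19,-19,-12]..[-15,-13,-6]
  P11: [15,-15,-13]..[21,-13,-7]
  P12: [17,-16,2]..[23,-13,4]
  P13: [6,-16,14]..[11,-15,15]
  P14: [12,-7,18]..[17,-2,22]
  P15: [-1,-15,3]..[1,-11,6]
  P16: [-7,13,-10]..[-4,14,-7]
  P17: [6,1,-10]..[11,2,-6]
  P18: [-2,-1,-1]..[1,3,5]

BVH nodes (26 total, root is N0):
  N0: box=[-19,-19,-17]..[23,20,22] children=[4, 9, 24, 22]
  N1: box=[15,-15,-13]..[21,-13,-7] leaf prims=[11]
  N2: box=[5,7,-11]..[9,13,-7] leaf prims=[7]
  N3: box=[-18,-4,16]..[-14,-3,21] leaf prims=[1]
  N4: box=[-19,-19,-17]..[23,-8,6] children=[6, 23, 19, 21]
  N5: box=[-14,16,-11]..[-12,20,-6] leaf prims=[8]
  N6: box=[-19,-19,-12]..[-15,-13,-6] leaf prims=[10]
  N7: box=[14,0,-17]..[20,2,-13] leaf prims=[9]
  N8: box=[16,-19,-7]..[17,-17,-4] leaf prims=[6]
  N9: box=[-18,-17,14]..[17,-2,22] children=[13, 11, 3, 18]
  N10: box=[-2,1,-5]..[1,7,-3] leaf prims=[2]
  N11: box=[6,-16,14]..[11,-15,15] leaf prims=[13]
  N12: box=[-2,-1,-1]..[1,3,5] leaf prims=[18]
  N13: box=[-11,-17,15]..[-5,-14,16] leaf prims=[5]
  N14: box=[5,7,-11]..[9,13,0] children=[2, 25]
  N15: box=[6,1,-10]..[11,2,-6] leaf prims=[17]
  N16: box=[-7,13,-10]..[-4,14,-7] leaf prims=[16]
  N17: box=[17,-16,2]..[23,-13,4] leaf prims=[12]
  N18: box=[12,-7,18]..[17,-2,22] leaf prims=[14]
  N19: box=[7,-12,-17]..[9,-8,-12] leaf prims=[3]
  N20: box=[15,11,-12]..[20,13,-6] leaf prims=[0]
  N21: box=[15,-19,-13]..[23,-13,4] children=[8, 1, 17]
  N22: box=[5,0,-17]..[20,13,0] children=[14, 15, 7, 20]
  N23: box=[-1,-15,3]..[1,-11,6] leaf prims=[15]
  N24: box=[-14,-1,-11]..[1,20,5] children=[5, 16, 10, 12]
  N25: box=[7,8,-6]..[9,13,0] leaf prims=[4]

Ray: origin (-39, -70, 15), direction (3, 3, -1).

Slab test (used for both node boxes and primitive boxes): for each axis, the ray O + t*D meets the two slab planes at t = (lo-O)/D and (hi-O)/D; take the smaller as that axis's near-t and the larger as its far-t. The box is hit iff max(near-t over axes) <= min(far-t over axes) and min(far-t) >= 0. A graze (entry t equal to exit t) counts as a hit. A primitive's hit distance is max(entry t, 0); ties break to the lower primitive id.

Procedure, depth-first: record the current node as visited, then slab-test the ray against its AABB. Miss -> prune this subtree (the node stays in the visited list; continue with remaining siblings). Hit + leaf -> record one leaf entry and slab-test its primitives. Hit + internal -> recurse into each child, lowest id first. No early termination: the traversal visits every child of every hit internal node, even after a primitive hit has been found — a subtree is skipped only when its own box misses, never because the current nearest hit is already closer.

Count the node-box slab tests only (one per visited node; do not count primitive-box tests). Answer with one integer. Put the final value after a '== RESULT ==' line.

Traverse from the root:
N0 x:[20/3,62/3] y:[17,30] z:[-7,32] -> hit [17,62/3], descend [4, 9, 22, 24]
  N4 x:[20/3,62/3] y:[17,62/3] z:[9,32] -> hit [17,62/3], descend [6, 19, 21, 23]
    N6 x:[20/3,8] y:[17,19] z:[21,27] -> miss, prune
    N19 x:[46/3,16] y:[58/3,62/3] z:[27,32] -> miss, prune
    N21 x:[18,62/3] y:[17,19] z:[11,28] -> hit [18,19], descend [1, 8, 17]
      N1 x:[18,20] y:[55/3,19] z:[22,28] -> miss, prune
      N8 x:[55/3,56/3] y:[17,53/3] z:[19,22] -> miss, prune
      N17 x:[56/3,62/3] y:[18,19] z:[11,13] -> miss, prune
    N23 x:[38/3,40/3] y:[55/3,59/3] z:[9,12] -> miss, prune
  N9 x:[7,56/3] y:[53/3,68/3] z:[-7,1] -> miss, prune
  N22 x:[44/3,59/3] y:[70/3,83/3] z:[15,32] -> miss, prune
  N24 x:[25/3,40/3] y:[23,30] z:[10,26] -> miss, prune

order=[0, 4, 6, 19, 21, 1, 8, 17, 23, 9, 22, 24]  |boxes|=12  |leaves|=0  hit=miss

== RESULT ==
12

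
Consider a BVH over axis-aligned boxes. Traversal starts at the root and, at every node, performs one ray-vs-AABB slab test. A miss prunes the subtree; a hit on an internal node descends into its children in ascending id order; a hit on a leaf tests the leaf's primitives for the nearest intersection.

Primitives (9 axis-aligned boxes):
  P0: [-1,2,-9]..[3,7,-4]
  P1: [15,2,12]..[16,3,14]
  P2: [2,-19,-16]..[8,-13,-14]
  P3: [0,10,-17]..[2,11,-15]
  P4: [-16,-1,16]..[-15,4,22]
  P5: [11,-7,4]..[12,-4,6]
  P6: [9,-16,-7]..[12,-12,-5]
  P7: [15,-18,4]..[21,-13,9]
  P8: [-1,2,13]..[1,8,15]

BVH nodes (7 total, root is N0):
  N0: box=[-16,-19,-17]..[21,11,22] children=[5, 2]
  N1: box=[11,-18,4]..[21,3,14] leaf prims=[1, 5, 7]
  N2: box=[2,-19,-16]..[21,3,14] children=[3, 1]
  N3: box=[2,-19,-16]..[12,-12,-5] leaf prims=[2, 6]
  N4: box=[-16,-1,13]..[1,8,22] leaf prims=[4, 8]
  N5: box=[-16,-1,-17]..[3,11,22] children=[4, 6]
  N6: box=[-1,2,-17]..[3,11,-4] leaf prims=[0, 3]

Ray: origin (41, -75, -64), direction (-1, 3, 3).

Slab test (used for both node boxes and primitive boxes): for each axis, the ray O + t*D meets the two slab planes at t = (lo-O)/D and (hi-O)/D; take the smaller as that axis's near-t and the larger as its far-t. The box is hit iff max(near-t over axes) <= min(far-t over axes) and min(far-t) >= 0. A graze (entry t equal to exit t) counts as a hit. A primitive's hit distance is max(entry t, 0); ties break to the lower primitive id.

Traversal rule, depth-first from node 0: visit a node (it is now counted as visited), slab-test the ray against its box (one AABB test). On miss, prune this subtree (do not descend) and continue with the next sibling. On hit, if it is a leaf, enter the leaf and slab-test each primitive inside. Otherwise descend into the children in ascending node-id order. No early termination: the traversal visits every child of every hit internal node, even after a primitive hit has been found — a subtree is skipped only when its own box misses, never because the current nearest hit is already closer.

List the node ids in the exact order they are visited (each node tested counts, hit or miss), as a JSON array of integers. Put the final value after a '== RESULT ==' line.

Trace the traversal:
N0 x:[20,57] y:[56/3,86/3] z:[47/3,86/3] -> hit [20,86/3], descend [2, 5]
  N2 x:[20,39] y:[56/3,26] z:[16,26] -> hit [20,26], descend [1, 3]
    N1 x:[20,30] y:[19,26] z:[68/3,26] -> hit [68/3,26] leaf, test {P1@t=77/3, P5(miss), P7(miss)}
    N3 x:[29,39] y:[56/3,21] z:[16,59/3] -> miss, prune
  N5 x:[38,57] y:[74/3,86/3] z:[47/3,86/3] -> miss, prune

Summary -> nodes [0, 2, 1, 3, 5]; box-tests=5; leaf-entries=1; first=P1

== RESULT ==
[0, 2, 1, 3, 5]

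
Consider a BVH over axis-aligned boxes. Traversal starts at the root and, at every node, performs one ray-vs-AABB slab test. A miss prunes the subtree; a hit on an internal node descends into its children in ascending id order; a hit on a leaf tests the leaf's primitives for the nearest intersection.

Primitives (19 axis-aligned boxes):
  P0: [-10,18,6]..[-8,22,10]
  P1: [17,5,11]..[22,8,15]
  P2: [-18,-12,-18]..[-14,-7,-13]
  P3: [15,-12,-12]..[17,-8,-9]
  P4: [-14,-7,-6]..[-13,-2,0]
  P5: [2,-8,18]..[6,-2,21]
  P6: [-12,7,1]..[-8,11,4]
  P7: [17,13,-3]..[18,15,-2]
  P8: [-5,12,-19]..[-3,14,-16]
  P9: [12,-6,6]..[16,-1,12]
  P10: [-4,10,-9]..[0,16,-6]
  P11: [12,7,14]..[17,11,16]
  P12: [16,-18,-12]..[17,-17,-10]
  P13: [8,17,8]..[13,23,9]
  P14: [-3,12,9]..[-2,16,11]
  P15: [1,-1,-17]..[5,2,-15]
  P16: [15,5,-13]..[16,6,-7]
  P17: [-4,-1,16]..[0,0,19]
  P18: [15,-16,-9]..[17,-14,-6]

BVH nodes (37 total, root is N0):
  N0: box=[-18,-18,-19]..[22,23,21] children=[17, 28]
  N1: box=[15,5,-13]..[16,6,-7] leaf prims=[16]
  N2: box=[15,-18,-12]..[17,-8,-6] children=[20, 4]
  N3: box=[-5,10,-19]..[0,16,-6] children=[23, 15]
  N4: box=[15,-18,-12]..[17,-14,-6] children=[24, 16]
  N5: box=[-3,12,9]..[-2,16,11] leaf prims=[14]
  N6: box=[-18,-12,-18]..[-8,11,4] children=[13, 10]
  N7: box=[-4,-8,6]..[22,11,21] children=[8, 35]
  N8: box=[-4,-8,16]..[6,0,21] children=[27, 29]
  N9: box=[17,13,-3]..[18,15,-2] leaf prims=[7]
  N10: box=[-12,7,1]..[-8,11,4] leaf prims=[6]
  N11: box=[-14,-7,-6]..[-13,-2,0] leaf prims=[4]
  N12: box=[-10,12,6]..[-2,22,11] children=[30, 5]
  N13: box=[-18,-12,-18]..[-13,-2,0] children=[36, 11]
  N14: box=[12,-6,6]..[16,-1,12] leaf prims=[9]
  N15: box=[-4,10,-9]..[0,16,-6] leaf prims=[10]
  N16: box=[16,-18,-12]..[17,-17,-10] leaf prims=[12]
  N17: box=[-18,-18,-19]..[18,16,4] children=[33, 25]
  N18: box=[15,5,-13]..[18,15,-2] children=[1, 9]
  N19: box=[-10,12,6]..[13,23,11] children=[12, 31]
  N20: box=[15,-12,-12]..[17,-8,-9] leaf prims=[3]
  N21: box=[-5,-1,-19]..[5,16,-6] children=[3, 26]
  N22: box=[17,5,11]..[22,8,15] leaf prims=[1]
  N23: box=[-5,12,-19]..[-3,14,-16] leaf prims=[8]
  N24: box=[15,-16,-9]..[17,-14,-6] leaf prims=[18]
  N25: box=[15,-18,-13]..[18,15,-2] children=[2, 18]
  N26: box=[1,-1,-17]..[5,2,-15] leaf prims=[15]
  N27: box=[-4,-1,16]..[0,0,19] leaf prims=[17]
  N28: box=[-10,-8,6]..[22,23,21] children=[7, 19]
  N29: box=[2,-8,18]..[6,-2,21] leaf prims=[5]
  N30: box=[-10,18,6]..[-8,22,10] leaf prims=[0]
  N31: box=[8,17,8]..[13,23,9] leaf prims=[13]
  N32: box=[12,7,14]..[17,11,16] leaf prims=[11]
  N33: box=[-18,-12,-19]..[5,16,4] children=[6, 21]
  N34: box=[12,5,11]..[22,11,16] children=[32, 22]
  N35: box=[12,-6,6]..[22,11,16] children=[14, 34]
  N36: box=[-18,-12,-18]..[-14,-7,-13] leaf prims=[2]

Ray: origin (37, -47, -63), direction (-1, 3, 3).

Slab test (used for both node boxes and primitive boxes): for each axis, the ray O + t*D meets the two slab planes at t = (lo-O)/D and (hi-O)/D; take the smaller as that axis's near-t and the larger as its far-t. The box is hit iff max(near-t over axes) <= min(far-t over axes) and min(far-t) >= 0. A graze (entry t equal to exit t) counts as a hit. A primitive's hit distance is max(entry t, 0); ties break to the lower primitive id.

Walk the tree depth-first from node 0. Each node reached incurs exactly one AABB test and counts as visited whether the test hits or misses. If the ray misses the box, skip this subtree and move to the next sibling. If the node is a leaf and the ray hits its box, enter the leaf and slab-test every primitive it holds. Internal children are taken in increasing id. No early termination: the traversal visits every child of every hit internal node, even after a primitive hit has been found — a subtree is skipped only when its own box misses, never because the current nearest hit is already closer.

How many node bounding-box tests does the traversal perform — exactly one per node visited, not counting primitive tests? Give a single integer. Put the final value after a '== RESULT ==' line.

Traverse from the root:
N0 x:[15,55] y:[29/3,70/3] z:[44/3,28] -> hit [15,70/3], descend [17, 28]
  N17 x:[19,55] y:[29/3,21] z:[44/3,67/3] -> hit [19,21], descend [25, 33]
    N25 x:[19,22] y:[29/3,62/3] z:[50/3,61/3] -> hit [19,61/3], descend [2, 18]
      N2 x:[20,22] y:[29/3,13] z:[17,19] -> miss, prune
      N18 x:[19,22] y:[52/3,62/3] z:[50/3,61/3] -> hit [19,61/3], descend [1, 9]
        N1 x:[21,22] y:[52/3,53/3] z:[50/3,56/3] -> miss, prune
        N9 x:[19,20] y:[20,62/3] z:[20,61/3] -> hit [20,20] leaf, test {P7@t=20}
    N33 x:[32,55] y:[35/3,21] z:[44/3,67/3] -> miss, prune
  N28 x:[15,47] y:[13,70/3] z:[23,28] -> hit [23,70/3], descend [7, 19]
    N7 x:[15,41] y:[13,58/3] z:[23,28] -> miss, prune
    N19 x:[24,47] y:[59/3,70/3] z:[23,74/3] -> miss, prune

Visited [0, 17, 25, 2, 18, 1, 9, 33, 28, 7, 19]. Tests: 11 box, 1 leaf. Nearest: P7.

== RESULT ==
11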